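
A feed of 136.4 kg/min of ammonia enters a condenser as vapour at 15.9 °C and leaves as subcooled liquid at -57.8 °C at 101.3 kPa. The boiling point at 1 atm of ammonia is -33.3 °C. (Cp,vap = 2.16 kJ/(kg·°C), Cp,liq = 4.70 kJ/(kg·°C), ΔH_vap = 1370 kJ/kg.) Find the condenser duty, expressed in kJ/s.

vapour 15.9→-33.3 °C: -106.27 kJ/kg
condensation at -33.3 °C: -1370 kJ/kg
liquid -33.3→-57.8 °C: -115.15 kJ/kg
Δh = -106.27 + -1370 + -115.15 = -1591.4 kJ/kg
Q = ṁ·Δh = 136.4 kg/min × -1591.4 kJ/kg = -217070 kJ/min
|Q| = 3617.8 kW

Q_c = 3620 kJ/s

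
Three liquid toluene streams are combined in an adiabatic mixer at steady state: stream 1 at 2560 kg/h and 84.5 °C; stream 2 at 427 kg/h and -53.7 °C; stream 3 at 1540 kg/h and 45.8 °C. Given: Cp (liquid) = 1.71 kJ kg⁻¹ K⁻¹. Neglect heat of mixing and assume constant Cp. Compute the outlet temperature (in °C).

Energy balance with Q = 0: Σ ṁᵢCp,ᵢ(T_out − Tᵢ) = 0
Σ ṁᵢCp,ᵢTᵢ = 2560×1.71×84.5 + 427×1.71×-53.7 + 1540×1.71×45.8 = 451310
Σ ṁᵢCp,ᵢ = 2560×1.71 + 427×1.71 + 1540×1.71 = 7741.2
T_out = 451310 / 7741.2 = 58.3 °C

T_out = 58.3 °C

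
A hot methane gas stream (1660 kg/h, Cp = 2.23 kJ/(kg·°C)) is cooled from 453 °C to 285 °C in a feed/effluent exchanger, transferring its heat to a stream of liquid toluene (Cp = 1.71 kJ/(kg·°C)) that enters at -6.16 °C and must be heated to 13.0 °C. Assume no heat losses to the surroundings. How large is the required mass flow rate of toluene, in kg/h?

Heat released by hot stream: Q = 1660 × 2.23 × (453 − 285) = 621900 kJ/h
Energy balance on cold side (adiabatic exchanger): Q = ṁ_c·Cp_c·(T_c,out − T_c,in)
ṁ_c = 621900 / [1.71 × (13.0 − -6.16)] = 18982 kg/h

ṁ_c = 19000 kg/h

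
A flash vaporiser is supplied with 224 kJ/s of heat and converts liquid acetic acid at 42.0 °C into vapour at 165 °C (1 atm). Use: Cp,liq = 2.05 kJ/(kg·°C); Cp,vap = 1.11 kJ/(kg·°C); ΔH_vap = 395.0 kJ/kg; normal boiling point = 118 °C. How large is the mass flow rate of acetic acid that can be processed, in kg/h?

ṁ = 1340 kg/h

Δh = 2.05×(118−42.0) + 395.0 + 1.11×(165−118) = 602.97 kJ/kg
Q = 224 kJ/s = 224 kJ/s = 806400 kJ/h
ṁ = Q/Δh = 806400 / 602.97 = 1337.4 kg/h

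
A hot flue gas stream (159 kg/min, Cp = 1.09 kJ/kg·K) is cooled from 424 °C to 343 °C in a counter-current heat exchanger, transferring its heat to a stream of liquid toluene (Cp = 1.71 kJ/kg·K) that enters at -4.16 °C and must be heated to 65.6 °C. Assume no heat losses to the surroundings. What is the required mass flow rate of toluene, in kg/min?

Heat released by hot stream: Q = 159 × 1.09 × (424 − 343) = 14038 kJ/min
Energy balance on cold side (adiabatic exchanger): Q = ṁ_c·Cp_c·(T_c,out − T_c,in)
ṁ_c = 14038 / [1.71 × (65.6 − -4.16)] = 117.68 kg/min

ṁ_c = 118 kg/min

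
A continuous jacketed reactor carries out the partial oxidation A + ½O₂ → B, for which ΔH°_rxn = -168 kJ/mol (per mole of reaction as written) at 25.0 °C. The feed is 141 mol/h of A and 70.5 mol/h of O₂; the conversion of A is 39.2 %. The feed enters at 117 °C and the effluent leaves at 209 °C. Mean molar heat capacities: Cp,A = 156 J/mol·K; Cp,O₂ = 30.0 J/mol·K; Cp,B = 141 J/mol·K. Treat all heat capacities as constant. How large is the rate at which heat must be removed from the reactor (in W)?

Extent of reaction ξ = 0.392 × 141 = 55.272 mol/h
Reaction term: ξ·ΔH°_rxn = 55.272 × -168 = -9285.7 kJ/h
Sensible, feed 117→25 °C: -2218.2 kJ/h
Outlet flows (mol/h): A 85.728, O₂ 42.864, B 55.272
Sensible, products 25→209 °C: 4131.3 kJ/h
Q = ΔH = -7372.6 kJ/h = -2.0479 kW
Heat removed = 2047.9 W

Q_out = 2050 W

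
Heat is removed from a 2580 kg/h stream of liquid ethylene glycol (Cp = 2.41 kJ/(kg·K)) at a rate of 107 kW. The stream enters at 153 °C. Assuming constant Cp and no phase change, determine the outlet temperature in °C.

Q = 107 kW = 385200 kJ/h
ΔT = Q/(ṁ·Cp) = 385200/(2580×2.41) = 61.951 K
T_out = 153 − 61.951 = 91.049 °C

T_out = 91.0 °C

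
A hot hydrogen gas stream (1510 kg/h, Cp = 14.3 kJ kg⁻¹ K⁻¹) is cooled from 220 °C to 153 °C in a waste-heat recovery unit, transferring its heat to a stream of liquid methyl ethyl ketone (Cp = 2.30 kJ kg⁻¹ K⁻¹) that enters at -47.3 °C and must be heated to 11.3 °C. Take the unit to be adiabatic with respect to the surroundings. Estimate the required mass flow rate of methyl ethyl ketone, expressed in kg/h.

ṁ_c = 10700 kg/h

Heat released by hot stream: Q = 1510 × 14.3 × (220 − 153) = 1.4467e+06 kJ/h
Energy balance on cold side (adiabatic exchanger): Q = ṁ_c·Cp_c·(T_c,out − T_c,in)
ṁ_c = 1.4467e+06 / [2.30 × (11.3 − -47.3)] = 10734 kg/h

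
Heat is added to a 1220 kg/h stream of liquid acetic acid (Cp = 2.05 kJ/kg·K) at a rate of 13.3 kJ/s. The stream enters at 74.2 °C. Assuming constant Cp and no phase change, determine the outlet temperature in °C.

T_out = 93.3 °C

Q = 13.3 kJ/s = 47880 kJ/h
ΔT = Q/(ṁ·Cp) = 47880/(1220×2.05) = 19.144 K
T_out = 74.2 + 19.144 = 93.344 °C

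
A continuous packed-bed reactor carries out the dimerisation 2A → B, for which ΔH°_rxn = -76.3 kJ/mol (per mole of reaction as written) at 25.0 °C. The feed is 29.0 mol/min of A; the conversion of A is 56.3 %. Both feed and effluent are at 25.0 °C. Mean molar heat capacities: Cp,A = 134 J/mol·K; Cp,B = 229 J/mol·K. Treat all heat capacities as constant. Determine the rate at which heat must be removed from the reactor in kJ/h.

Extent of reaction ξ = 0.563 × 29.0 / 2 = 8.1635 mol/min
Reaction term: ξ·ΔH°_rxn = 8.1635 × -76.3 = -622.88 kJ/min
Q = ΔH = -622.88 kJ/min = -10.381 kW
Heat removed = 37373 kJ/h

Q_out = 37400 kJ/h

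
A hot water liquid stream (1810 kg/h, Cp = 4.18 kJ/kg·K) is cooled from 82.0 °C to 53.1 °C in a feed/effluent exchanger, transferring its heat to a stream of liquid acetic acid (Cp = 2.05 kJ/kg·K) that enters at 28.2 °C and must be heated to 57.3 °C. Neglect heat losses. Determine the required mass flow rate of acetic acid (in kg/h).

ṁ_c = 3670 kg/h

Heat released by hot stream: Q = 1810 × 4.18 × (82.0 − 53.1) = 218650 kJ/h
Energy balance on cold side (adiabatic exchanger): Q = ṁ_c·Cp_c·(T_c,out − T_c,in)
ṁ_c = 218650 / [2.05 × (57.3 − 28.2)] = 3665.3 kg/h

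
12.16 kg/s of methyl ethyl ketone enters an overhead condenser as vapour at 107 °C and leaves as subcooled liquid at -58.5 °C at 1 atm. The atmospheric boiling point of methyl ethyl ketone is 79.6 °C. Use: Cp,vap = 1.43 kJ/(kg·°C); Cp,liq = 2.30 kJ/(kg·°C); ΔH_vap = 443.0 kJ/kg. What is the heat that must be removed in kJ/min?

vapour 107→79.6 °C: -39.182 kJ/kg
condensation at 79.6 °C: -443 kJ/kg
liquid 79.6→-58.5 °C: -317.63 kJ/kg
Δh = -39.182 + -443 + -317.63 = -799.81 kJ/kg
Q = ṁ·Δh = 12.16 kg/s × -799.81 kJ/kg = -9725.7 kJ/s
|Q| = 9725.7 kW = 583540 kJ/min

Q_c = 584000 kJ/min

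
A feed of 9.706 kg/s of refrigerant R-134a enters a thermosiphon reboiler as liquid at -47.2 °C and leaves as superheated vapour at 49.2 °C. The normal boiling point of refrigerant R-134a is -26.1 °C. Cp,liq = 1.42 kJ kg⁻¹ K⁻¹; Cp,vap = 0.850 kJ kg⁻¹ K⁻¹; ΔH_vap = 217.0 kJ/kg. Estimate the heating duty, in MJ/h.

liquid -47.2→-26.1 °C: 29.962 kJ/kg
vaporisation at -26.1 °C: 217 kJ/kg
vapour -26.1→49.2 °C: 64.005 kJ/kg
Δh = 29.962 + 217 + 64.005 = 310.97 kJ/kg
Q = ṁ·Δh = 9.706 kg/s × 310.97 kJ/kg = 3018.2 kJ/s
|Q| = 3018.2 kW = 10866 MJ/h

Q = 10900 MJ/h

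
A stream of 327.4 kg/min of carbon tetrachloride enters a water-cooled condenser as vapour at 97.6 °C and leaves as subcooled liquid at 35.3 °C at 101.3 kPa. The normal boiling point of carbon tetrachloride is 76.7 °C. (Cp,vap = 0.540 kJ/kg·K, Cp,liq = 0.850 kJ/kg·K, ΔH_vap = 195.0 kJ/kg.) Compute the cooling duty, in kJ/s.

Q_c = 1320 kJ/s

vapour 97.6→76.7 °C: -11.286 kJ/kg
condensation at 76.7 °C: -195 kJ/kg
liquid 76.7→35.3 °C: -35.19 kJ/kg
Δh = -11.286 + -195 + -35.19 = -241.48 kJ/kg
Q = ṁ·Δh = 327.4 kg/min × -241.48 kJ/kg = -79059 kJ/min
|Q| = 1317.7 kW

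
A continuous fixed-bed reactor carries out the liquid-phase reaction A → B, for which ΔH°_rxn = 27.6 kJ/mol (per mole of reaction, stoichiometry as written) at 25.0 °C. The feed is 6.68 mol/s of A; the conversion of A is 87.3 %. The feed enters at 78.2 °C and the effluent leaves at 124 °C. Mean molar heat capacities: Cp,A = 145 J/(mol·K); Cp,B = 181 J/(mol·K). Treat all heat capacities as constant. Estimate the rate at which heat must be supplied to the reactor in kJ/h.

Q_in = 814000 kJ/h

Extent of reaction ξ = 0.873 × 6.68 = 5.8316 mol/s
Reaction term: ξ·ΔH°_rxn = 5.8316 × 27.6 = 160.95 kJ/s
Sensible, feed 78.2→25 °C: -51.53 kJ/s
Outlet flows (mol/s): A 0.84836, B 5.8316
Sensible, products 25→124 °C: 116.68 kJ/s
Q = ΔH = 226.1 kJ/s = 226.1 kW
Heat supplied = 813960 kJ/h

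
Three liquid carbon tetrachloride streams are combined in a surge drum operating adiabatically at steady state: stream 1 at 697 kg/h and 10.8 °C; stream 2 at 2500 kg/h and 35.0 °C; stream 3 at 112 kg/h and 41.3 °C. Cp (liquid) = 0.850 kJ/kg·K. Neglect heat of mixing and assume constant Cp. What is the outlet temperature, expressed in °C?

T_out = 30.1 °C

No heat crosses the boundary, so H_out = H_in.
T_out = Σ ṁᵢCp,ᵢTᵢ / Σ ṁᵢCp,ᵢ
      = 84705 / 2812.7 = 30.116 °C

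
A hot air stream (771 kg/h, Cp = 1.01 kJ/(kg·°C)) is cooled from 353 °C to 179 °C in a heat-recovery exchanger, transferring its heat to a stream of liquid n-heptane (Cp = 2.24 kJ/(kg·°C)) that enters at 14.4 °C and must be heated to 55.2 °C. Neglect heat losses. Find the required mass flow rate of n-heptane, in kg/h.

Heat released by hot stream: Q = 771 × 1.01 × (353 − 179) = 135500 kJ/h
Energy balance on cold side (adiabatic exchanger): Q = ṁ_c·Cp_c·(T_c,out − T_c,in)
ṁ_c = 135500 / [2.24 × (55.2 − 14.4)] = 1482.6 kg/h

ṁ_c = 1480 kg/h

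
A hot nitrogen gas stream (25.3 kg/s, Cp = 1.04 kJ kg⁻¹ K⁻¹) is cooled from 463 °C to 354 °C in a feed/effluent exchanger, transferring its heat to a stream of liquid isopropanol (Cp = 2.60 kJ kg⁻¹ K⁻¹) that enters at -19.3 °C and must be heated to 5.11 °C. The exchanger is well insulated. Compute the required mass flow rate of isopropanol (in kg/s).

Heat released by hot stream: Q = 25.3 × 1.04 × (463 − 354) = 2868 kJ/s
Energy balance on cold side (adiabatic exchanger): Q = ṁ_c·Cp_c·(T_c,out − T_c,in)
ṁ_c = 2868 / [2.60 × (5.11 − -19.3)] = 45.19 kg/s

ṁ_c = 45.2 kg/s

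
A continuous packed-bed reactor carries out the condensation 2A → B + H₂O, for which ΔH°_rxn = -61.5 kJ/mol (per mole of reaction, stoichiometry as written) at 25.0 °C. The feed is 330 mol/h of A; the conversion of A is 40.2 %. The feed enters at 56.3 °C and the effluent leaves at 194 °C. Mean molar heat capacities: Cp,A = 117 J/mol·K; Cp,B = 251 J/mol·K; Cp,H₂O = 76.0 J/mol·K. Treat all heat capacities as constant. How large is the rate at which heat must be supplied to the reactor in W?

Extent of reaction ξ = 0.402 × 330 / 2 = 66.33 mol/h
Reaction term: ξ·ΔH°_rxn = 66.33 × -61.5 = -4079.3 kJ/h
Sensible, feed 56.3→25 °C: -1208.5 kJ/h
Outlet flows (mol/h): A 197.34, B 66.33, H₂O 66.33
Sensible, products 25→194 °C: 7567.6 kJ/h
Q = ΔH = 2279.8 kJ/h = 0.63328 kW
Heat supplied = 633.28 W

Q_in = 633 W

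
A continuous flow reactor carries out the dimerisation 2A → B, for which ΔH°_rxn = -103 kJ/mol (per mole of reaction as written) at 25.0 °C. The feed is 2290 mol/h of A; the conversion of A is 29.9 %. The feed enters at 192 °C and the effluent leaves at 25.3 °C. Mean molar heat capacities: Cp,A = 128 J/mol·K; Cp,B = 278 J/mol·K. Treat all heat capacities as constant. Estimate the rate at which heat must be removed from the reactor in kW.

Extent of reaction ξ = 0.299 × 2290 / 2 = 342.35 mol/h
Reaction term: ξ·ΔH°_rxn = 342.35 × -103 = -35263 kJ/h
Sensible, feed 192→25 °C: -48951 kJ/h
Outlet flows (mol/h): A 1605.3, B 342.35
Sensible, products 25→25.3 °C: 90.196 kJ/h
Q = ΔH = -84123 kJ/h = -23.368 kW
Heat removed = 23.368 kW

Q_out = 23.4 kW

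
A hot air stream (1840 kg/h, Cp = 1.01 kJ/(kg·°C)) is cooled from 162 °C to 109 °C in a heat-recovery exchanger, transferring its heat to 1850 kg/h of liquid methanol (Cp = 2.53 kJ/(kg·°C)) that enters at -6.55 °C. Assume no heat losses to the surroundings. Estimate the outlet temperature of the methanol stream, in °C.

Heat released by hot stream: Q = 1840 × 1.01 × (162 − 109) = 98495 kJ/h
Energy balance on cold side (adiabatic exchanger): Q = ṁ_c·Cp_c·(T_c,out − T_c,in)
T_c,out = -6.55 + 98495/(1850 × 2.53) = 14.494 °C

T_c,out = 14.5 °C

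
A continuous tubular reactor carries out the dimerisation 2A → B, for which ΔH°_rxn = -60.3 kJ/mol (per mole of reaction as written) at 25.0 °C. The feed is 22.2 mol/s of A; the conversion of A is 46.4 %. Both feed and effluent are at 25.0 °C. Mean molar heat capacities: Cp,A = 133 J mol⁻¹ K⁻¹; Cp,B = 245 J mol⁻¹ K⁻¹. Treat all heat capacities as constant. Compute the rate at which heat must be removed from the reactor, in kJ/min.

Q_out = 18600 kJ/min

Extent of reaction ξ = 0.464 × 22.2 / 2 = 5.1504 mol/s
Reaction term: ξ·ΔH°_rxn = 5.1504 × -60.3 = -310.57 kJ/s
Q = ΔH = -310.57 kJ/s = -310.57 kW
Heat removed = 18634 kJ/min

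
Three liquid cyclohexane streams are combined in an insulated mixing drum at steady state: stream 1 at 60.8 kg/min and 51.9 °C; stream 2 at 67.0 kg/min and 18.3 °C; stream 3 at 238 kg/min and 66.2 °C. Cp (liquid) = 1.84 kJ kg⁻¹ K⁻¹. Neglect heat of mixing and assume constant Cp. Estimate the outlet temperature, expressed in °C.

No heat crosses the boundary, so H_out = H_in.
T_out = Σ ṁᵢCp,ᵢTᵢ / Σ ṁᵢCp,ᵢ
      = 37052 / 673.07 = 55.05 °C

T_out = 55.0 °C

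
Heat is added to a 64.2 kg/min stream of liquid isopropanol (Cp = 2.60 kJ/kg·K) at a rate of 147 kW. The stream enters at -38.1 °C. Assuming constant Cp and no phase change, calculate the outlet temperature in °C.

Q = 147 kW = 8820 kJ/min
ΔT = Q/(ṁ·Cp) = 8820/(64.2×2.60) = 52.84 K
T_out = -38.1 + 52.84 = 14.74 °C

T_out = 14.7 °C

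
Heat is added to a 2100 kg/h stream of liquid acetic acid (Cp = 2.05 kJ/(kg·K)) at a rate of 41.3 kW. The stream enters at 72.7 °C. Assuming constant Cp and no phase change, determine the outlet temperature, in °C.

Q = 41.3 kW = 148680 kJ/h
ΔT = Q/(ṁ·Cp) = 148680/(2100×2.05) = 34.537 K
T_out = 72.7 + 34.537 = 107.24 °C

T_out = 107 °C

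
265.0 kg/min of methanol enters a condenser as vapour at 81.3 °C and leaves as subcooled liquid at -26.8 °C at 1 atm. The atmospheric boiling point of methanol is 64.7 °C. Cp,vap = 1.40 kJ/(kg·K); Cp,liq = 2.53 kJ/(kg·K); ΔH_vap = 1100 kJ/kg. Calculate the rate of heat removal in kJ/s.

vapour 81.3→64.7 °C: -23.24 kJ/kg
condensation at 64.7 °C: -1100 kJ/kg
liquid 64.7→-26.8 °C: -231.49 kJ/kg
Δh = -23.24 + -1100 + -231.49 = -1354.7 kJ/kg
Q = ṁ·Δh = 265.0 kg/min × -1354.7 kJ/kg = -359000 kJ/min
|Q| = 5983.4 kW

Q_c = 5980 kJ/s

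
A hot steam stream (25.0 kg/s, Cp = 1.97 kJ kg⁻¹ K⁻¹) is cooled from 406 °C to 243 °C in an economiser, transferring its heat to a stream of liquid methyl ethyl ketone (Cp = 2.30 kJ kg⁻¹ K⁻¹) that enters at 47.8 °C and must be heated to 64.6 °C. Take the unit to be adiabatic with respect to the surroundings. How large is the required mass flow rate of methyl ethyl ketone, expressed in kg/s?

ṁ_c = 208 kg/s

Heat released by hot stream: Q = 25.0 × 1.97 × (406 − 243) = 8027.8 kJ/s
Energy balance on cold side (adiabatic exchanger): Q = ṁ_c·Cp_c·(T_c,out − T_c,in)
ṁ_c = 8027.8 / [2.30 × (64.6 − 47.8)] = 207.76 kg/s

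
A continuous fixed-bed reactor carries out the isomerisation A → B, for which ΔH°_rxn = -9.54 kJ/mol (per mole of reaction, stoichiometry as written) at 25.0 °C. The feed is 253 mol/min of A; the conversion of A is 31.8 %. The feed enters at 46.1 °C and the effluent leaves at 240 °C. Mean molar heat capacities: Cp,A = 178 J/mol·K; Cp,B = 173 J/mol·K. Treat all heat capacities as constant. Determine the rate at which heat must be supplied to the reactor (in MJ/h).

Q_in = 473 MJ/h

Extent of reaction ξ = 0.318 × 253 = 80.454 mol/min
Reaction term: ξ·ΔH°_rxn = 80.454 × -9.54 = -767.53 kJ/min
Sensible, feed 46.1→25 °C: -950.22 kJ/min
Outlet flows (mol/min): A 172.55, B 80.454
Sensible, products 25→240 °C: 9595.8 kJ/min
Q = ΔH = 7878.1 kJ/min = 131.3 kW
Heat supplied = 472.68 MJ/h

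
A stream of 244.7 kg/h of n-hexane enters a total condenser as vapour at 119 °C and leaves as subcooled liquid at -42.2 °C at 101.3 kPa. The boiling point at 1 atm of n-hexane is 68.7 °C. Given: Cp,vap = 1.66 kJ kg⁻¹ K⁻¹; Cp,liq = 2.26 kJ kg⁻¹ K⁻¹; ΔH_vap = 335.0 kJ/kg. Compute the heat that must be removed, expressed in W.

vapour 119→68.7 °C: -83.498 kJ/kg
condensation at 68.7 °C: -335 kJ/kg
liquid 68.7→-42.2 °C: -250.63 kJ/kg
Δh = -83.498 + -335 + -250.63 = -669.13 kJ/kg
Q = ṁ·Δh = 244.7 kg/h × -669.13 kJ/kg = -163740 kJ/h
|Q| = 45.482 kW = 45482 W

Q_c = 45500 W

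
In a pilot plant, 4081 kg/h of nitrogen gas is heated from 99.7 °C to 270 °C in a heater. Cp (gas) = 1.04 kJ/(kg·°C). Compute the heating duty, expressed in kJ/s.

Q = ṁ·Cp·ΔT = 4081 × 1.04 × (270 − 99.7) = 722790 kJ/h
Converting: 722790 / 3600 s = 200.78 kW

Q = 201 kJ/s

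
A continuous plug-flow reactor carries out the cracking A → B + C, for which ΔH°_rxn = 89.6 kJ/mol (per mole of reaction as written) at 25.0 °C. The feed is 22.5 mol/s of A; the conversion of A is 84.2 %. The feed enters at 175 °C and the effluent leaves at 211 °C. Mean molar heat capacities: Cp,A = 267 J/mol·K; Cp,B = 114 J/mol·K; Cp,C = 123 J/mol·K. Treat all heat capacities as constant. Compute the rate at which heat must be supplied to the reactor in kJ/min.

Q_in = 108000 kJ/min

Extent of reaction ξ = 0.842 × 22.5 = 18.945 mol/s
Reaction term: ξ·ΔH°_rxn = 18.945 × 89.6 = 1697.5 kJ/s
Sensible, feed 175→25 °C: -901.12 kJ/s
Outlet flows (mol/s): A 3.555, B 18.945, C 18.945
Sensible, products 25→211 °C: 1011.7 kJ/s
Q = ΔH = 1808 kJ/s = 1808 kW
Heat supplied = 108480 kJ/min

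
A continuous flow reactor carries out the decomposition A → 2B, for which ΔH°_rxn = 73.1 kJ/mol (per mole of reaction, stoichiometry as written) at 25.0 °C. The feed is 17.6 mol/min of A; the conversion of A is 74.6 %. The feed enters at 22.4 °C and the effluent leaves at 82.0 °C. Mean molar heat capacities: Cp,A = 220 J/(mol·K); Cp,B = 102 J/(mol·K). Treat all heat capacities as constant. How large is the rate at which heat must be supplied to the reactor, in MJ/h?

Extent of reaction ξ = 0.746 × 17.6 = 13.13 mol/min
Reaction term: ξ·ΔH°_rxn = 13.13 × 73.1 = 959.77 kJ/min
Sensible, feed 22.4→25 °C: 10.067 kJ/min
Outlet flows (mol/min): A 4.4704, B 26.259
Sensible, products 25→82.0 °C: 208.73 kJ/min
Q = ΔH = 1178.6 kJ/min = 19.643 kW
Heat supplied = 70.714 MJ/h

Q_in = 70.7 MJ/h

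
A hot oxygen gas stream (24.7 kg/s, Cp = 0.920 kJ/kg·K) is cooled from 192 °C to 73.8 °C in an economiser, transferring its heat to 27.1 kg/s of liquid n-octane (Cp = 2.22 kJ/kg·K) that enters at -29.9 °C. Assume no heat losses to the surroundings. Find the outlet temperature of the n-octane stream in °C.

T_c,out = 14.7 °C

Heat released by hot stream: Q = 24.7 × 0.920 × (192 − 73.8) = 2686 kJ/s
Energy balance on cold side (adiabatic exchanger): Q = ṁ_c·Cp_c·(T_c,out − T_c,in)
T_c,out = -29.9 + 2686/(27.1 × 2.22) = 14.746 °C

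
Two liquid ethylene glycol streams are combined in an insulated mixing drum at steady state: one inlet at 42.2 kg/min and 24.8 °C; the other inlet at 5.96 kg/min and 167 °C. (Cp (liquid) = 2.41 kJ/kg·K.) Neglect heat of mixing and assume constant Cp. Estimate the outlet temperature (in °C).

Energy balance with Q = 0: Σ ṁᵢCp,ᵢ(T_out − Tᵢ) = 0
T_out = Σ ṁᵢCp,ᵢTᵢ / Σ ṁᵢCp,ᵢ
      = 4920.9 / 116.07 = 42.398 °C

T_out = 42.4 °C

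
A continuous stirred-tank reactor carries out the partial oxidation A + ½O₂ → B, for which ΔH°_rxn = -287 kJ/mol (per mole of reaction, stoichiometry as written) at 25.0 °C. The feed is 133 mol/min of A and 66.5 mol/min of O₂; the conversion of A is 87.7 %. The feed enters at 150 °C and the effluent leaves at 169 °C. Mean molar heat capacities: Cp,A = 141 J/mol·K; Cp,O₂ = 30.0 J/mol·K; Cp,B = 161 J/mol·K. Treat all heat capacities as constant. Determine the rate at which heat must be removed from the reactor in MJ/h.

Extent of reaction ξ = 0.877 × 133 = 116.64 mol/min
Reaction term: ξ·ΔH°_rxn = 116.64 × -287 = -33476 kJ/min
Sensible, feed 150→25 °C: -2593.5 kJ/min
Outlet flows (mol/min): A 16.359, O₂ 8.1795, B 116.64
Sensible, products 25→169 °C: 3071.7 kJ/min
Q = ΔH = -32998 kJ/min = -549.96 kW
Heat removed = 1979.9 MJ/h

Q_out = 1980 MJ/h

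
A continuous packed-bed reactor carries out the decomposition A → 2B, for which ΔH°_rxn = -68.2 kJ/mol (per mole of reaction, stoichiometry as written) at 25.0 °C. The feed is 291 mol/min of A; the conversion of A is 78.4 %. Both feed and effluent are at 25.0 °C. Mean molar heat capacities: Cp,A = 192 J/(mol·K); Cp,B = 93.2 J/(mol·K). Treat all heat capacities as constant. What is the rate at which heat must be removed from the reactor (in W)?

Q_out = 259000 W

Extent of reaction ξ = 0.784 × 291 = 228.14 mol/min
Reaction term: ξ·ΔH°_rxn = 228.14 × -68.2 = -15559 kJ/min
Q = ΔH = -15559 kJ/min = -259.32 kW
Heat removed = 259320 W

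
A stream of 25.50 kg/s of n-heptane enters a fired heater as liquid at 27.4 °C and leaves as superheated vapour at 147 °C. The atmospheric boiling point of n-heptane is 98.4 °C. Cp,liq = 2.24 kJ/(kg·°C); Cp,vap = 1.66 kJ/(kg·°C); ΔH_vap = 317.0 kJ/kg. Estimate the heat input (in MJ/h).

Q = 51100 MJ/h

liquid 27.4→98.4 °C: 159.04 kJ/kg
vaporisation at 98.4 °C: 317 kJ/kg
vapour 98.4→147 °C: 80.676 kJ/kg
Δh = 159.04 + 317 + 80.676 = 556.72 kJ/kg
Q = ṁ·Δh = 25.50 kg/s × 556.72 kJ/kg = 14196 kJ/s
|Q| = 14196 kW = 51107 MJ/h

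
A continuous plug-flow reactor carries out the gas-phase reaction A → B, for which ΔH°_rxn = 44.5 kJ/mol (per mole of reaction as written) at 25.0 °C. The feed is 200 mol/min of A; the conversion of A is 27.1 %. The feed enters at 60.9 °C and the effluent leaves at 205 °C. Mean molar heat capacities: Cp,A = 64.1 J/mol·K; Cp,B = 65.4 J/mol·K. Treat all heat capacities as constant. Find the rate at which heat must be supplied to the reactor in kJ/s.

Extent of reaction ξ = 0.271 × 200 = 54.2 mol/min
Reaction term: ξ·ΔH°_rxn = 54.2 × 44.5 = 2411.9 kJ/min
Sensible, feed 60.9→25 °C: -460.24 kJ/min
Outlet flows (mol/min): A 145.8, B 54.2
Sensible, products 25→205 °C: 2320.3 kJ/min
Q = ΔH = 4271.9 kJ/min = 71.199 kW
Heat supplied = 71.199 kJ/s

Q_in = 71.2 kJ/s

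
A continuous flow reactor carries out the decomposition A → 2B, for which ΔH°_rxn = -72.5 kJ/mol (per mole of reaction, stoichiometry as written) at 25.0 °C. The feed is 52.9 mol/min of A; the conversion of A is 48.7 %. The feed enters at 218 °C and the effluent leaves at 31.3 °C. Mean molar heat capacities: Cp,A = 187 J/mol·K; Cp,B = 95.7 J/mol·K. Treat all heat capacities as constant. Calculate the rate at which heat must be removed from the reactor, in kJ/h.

Extent of reaction ξ = 0.487 × 52.9 = 25.762 mol/min
Reaction term: ξ·ΔH°_rxn = 25.762 × -72.5 = -1867.8 kJ/min
Sensible, feed 218→25 °C: -1909.2 kJ/min
Outlet flows (mol/min): A 27.138, B 51.525
Sensible, products 25→31.3 °C: 63.036 kJ/min
Q = ΔH = -3713.9 kJ/min = -61.899 kW
Heat removed = 222840 kJ/h

Q_out = 223000 kJ/h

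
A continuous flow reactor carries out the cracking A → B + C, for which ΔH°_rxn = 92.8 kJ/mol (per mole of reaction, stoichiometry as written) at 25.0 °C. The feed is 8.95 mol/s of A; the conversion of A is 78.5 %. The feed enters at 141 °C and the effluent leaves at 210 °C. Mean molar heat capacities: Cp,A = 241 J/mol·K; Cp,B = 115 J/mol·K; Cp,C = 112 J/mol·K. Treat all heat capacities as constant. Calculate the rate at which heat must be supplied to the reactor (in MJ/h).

Q_in = 2820 MJ/h

Extent of reaction ξ = 0.785 × 8.95 = 7.0257 mol/s
Reaction term: ξ·ΔH°_rxn = 7.0257 × 92.8 = 651.99 kJ/s
Sensible, feed 141→25 °C: -250.21 kJ/s
Outlet flows (mol/s): A 1.9242, B 7.0257, C 7.0257
Sensible, products 25→210 °C: 380.84 kJ/s
Q = ΔH = 782.62 kJ/s = 782.62 kW
Heat supplied = 2817.4 MJ/h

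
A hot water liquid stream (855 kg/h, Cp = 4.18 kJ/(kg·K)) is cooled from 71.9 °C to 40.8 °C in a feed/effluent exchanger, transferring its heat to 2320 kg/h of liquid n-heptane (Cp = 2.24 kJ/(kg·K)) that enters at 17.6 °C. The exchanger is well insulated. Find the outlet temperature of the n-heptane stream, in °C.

Heat released by hot stream: Q = 855 × 4.18 × (71.9 − 40.8) = 111150 kJ/h
Energy balance on cold side (adiabatic exchanger): Q = ṁ_c·Cp_c·(T_c,out − T_c,in)
T_c,out = 17.6 + 111150/(2320 × 2.24) = 38.988 °C

T_c,out = 39.0 °C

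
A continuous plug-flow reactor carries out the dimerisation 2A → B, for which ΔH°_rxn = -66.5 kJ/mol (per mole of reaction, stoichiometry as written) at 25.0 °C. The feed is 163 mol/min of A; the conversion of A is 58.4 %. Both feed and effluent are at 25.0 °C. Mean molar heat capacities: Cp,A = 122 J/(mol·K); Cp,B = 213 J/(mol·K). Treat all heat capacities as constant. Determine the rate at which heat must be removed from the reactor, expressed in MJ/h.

Extent of reaction ξ = 0.584 × 163 / 2 = 47.596 mol/min
Reaction term: ξ·ΔH°_rxn = 47.596 × -66.5 = -3165.1 kJ/min
Q = ΔH = -3165.1 kJ/min = -52.752 kW
Heat removed = 189.91 MJ/h

Q_out = 190 MJ/h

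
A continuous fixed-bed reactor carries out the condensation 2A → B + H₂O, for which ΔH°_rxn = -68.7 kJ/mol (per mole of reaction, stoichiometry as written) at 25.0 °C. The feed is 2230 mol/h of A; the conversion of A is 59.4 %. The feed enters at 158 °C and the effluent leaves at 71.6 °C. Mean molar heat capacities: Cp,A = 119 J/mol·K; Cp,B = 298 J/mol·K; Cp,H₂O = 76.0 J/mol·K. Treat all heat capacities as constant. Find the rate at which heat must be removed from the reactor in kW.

Extent of reaction ξ = 0.594 × 2230 / 2 = 662.31 mol/h
Reaction term: ξ·ΔH°_rxn = 662.31 × -68.7 = -45501 kJ/h
Sensible, feed 158→25 °C: -35294 kJ/h
Outlet flows (mol/h): A 905.38, B 662.31, H₂O 662.31
Sensible, products 25→71.6 °C: 16564 kJ/h
Q = ΔH = -64231 kJ/h = -17.842 kW
Heat removed = 17.842 kW

Q_out = 17.8 kW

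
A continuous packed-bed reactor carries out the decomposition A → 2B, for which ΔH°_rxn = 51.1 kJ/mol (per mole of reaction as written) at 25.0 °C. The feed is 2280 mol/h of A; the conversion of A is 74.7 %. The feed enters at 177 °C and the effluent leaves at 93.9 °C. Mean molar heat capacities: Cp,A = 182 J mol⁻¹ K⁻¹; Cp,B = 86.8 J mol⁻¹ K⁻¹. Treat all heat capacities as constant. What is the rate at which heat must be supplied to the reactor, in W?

Q_in = 14300 W

Extent of reaction ξ = 0.747 × 2280 = 1703.2 mol/h
Reaction term: ξ·ΔH°_rxn = 1703.2 × 51.1 = 87031 kJ/h
Sensible, feed 177→25 °C: -63074 kJ/h
Outlet flows (mol/h): A 576.84, B 3406.3
Sensible, products 25→93.9 °C: 27605 kJ/h
Q = ΔH = 51563 kJ/h = 14.323 kW
Heat supplied = 14323 W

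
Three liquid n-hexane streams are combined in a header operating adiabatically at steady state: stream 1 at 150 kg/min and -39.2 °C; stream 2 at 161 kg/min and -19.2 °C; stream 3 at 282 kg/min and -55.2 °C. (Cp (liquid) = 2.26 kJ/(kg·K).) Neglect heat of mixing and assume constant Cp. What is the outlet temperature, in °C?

T_out = -41.4 °C

Adiabatic, steady state ⇒ Σ ṁᵢCp,ᵢ(T_out − Tᵢ) = 0
T_out = Σ ṁᵢCp,ᵢTᵢ / Σ ṁᵢCp,ᵢ
      = -55455 / 1340.2 = -41.379 °C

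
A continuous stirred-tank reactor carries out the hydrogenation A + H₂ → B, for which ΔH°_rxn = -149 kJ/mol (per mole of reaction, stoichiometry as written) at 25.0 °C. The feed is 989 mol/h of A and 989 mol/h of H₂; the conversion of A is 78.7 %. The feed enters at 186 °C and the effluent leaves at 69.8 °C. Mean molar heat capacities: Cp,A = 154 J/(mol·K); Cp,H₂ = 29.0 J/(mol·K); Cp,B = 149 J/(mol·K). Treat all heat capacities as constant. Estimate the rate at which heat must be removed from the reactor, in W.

Extent of reaction ξ = 0.787 × 989 = 778.34 mol/h
Reaction term: ξ·ΔH°_rxn = 778.34 × -149 = -115970 kJ/h
Sensible, feed 186→25 °C: -29139 kJ/h
Outlet flows (mol/h): A 210.66, H₂ 210.66, B 778.34
Sensible, products 25→69.8 °C: 6922.6 kJ/h
Q = ΔH = -138190 kJ/h = -38.386 kW
Heat removed = 38386 W

Q_out = 38400 W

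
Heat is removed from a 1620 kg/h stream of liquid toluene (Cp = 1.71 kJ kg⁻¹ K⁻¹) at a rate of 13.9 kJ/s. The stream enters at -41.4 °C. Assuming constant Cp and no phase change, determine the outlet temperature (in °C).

Q = 13.9 kJ/s = 50040 kJ/h
ΔT = Q/(ṁ·Cp) = 50040/(1620×1.71) = 18.064 K
T_out = -41.4 − 18.064 = -59.464 °C

T_out = -59.5 °C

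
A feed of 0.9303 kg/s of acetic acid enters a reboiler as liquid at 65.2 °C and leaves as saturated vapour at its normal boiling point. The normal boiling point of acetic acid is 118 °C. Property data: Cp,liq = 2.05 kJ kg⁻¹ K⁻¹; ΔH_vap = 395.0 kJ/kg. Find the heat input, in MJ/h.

Q = 1690 MJ/h

liquid 65.2→118 °C: 108.24 kJ/kg
vaporisation at 118 °C: 395 kJ/kg
Δh = 108.24 + 395 = 503.24 kJ/kg
Q = ṁ·Δh = 0.9303 kg/s × 503.24 kJ/kg = 468.16 kJ/s
|Q| = 468.16 kW = 1685.4 MJ/h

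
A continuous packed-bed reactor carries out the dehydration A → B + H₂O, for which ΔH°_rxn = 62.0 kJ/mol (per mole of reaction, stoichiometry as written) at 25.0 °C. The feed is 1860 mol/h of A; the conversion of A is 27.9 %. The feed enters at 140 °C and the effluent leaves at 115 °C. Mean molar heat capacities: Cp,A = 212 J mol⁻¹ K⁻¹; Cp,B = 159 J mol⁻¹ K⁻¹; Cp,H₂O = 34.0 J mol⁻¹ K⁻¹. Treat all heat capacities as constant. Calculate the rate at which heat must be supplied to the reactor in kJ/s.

Q_in = 5.95 kJ/s

Extent of reaction ξ = 0.279 × 1860 = 518.94 mol/h
Reaction term: ξ·ΔH°_rxn = 518.94 × 62.0 = 32174 kJ/h
Sensible, feed 140→25 °C: -45347 kJ/h
Outlet flows (mol/h): A 1341.1, B 518.94, H₂O 518.94
Sensible, products 25→115 °C: 34601 kJ/h
Q = ΔH = 21429 kJ/h = 5.9525 kW
Heat supplied = 5.9525 kJ/s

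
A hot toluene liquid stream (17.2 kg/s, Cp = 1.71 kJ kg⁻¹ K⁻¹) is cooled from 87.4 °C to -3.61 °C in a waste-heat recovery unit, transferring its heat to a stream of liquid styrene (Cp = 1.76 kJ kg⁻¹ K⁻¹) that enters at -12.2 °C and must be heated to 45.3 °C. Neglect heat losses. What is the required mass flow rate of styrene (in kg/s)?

ṁ_c = 26.5 kg/s

Heat released by hot stream: Q = 17.2 × 1.71 × (87.4 − -3.61) = 2676.8 kJ/s
Energy balance on cold side (adiabatic exchanger): Q = ṁ_c·Cp_c·(T_c,out − T_c,in)
ṁ_c = 2676.8 / [1.76 × (45.3 − -12.2)] = 26.45 kg/s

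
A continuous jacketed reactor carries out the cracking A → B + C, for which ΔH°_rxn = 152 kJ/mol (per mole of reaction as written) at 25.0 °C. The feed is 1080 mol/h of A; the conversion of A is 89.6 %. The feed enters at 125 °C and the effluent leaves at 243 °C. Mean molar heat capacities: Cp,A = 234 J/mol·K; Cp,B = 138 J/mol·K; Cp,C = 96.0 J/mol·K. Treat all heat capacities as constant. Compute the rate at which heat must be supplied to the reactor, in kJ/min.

Q_in = 2950 kJ/min

Extent of reaction ξ = 0.896 × 1080 = 967.68 mol/h
Reaction term: ξ·ΔH°_rxn = 967.68 × 152 = 147090 kJ/h
Sensible, feed 125→25 °C: -25272 kJ/h
Outlet flows (mol/h): A 112.32, B 967.68, C 967.68
Sensible, products 25→243 °C: 55093 kJ/h
Q = ΔH = 176910 kJ/h = 49.141 kW
Heat supplied = 2948.5 kJ/min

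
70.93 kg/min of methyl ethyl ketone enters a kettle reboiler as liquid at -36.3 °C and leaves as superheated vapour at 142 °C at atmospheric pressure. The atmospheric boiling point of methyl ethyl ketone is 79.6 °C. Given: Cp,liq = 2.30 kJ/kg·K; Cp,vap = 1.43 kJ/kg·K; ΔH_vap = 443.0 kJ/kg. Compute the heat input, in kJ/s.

Q = 944 kJ/s

liquid -36.3→79.6 °C: 266.57 kJ/kg
vaporisation at 79.6 °C: 443 kJ/kg
vapour 79.6→142 °C: 89.232 kJ/kg
Δh = 266.57 + 443 + 89.232 = 798.8 kJ/kg
Q = ṁ·Δh = 70.93 kg/min × 798.8 kJ/kg = 56659 kJ/min
|Q| = 944.32 kW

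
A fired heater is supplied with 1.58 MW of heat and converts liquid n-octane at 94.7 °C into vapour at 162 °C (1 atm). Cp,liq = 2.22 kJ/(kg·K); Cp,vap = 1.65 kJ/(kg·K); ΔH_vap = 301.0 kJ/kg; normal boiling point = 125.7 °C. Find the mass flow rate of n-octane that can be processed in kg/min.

ṁ = 221 kg/min

Δh = 2.22×(125.7−94.7) + 301.0 + 1.65×(162−125.7) = 429.71 kJ/kg
Q = 1.58 MW = 1580 kJ/s = 94800 kJ/min
ṁ = Q/Δh = 94800 / 429.71 = 220.61 kg/min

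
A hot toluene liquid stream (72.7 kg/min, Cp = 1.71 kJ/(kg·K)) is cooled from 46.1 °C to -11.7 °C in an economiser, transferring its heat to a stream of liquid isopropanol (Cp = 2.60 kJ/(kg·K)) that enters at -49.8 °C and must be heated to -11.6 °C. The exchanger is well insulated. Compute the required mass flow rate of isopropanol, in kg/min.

ṁ_c = 72.3 kg/min

Heat released by hot stream: Q = 72.7 × 1.71 × (46.1 − -11.7) = 7185.5 kJ/min
Energy balance on cold side (adiabatic exchanger): Q = ṁ_c·Cp_c·(T_c,out − T_c,in)
ṁ_c = 7185.5 / [2.60 × (-11.6 − -49.8)] = 72.347 kg/min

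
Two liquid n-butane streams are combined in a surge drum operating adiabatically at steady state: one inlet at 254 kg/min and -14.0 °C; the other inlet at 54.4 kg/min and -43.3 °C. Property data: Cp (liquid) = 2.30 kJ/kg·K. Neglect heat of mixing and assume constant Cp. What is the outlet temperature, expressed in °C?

T_out = -19.2 °C

Adiabatic, steady state ⇒ Σ ṁᵢCp,ᵢ(T_out − Tᵢ) = 0
T_out = Σ ṁᵢCp,ᵢTᵢ / Σ ṁᵢCp,ᵢ
      = -13596 / 709.32 = -19.168 °C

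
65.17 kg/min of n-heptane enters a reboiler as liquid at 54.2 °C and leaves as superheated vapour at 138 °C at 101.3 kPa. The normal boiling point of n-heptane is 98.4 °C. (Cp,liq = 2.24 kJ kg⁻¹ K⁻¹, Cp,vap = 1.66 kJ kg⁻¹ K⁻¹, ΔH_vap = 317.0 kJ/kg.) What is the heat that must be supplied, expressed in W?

liquid 54.2→98.4 °C: 99.008 kJ/kg
vaporisation at 98.4 °C: 317 kJ/kg
vapour 98.4→138 °C: 65.736 kJ/kg
Δh = 99.008 + 317 + 65.736 = 481.74 kJ/kg
Q = ṁ·Δh = 65.17 kg/min × 481.74 kJ/kg = 31395 kJ/min
|Q| = 523.25 kW = 523250 W

Q = 523000 W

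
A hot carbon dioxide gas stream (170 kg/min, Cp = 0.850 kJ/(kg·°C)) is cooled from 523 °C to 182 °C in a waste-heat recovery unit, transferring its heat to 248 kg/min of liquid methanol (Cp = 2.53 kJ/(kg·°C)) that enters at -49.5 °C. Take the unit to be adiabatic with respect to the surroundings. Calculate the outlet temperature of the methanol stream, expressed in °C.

Heat released by hot stream: Q = 170 × 0.850 × (523 − 182) = 49274 kJ/min
Energy balance on cold side (adiabatic exchanger): Q = ṁ_c·Cp_c·(T_c,out − T_c,in)
T_c,out = -49.5 + 49274/(248 × 2.53) = 29.033 °C

T_c,out = 29.0 °C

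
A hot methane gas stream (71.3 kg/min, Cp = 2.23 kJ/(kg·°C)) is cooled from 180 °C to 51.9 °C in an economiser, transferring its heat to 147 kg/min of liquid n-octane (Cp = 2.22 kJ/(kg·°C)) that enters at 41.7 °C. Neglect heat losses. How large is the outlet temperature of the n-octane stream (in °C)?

T_c,out = 104 °C

Heat released by hot stream: Q = 71.3 × 2.23 × (180 − 51.9) = 20368 kJ/min
Energy balance on cold side (adiabatic exchanger): Q = ṁ_c·Cp_c·(T_c,out − T_c,in)
T_c,out = 41.7 + 20368/(147 × 2.22) = 104.11 °C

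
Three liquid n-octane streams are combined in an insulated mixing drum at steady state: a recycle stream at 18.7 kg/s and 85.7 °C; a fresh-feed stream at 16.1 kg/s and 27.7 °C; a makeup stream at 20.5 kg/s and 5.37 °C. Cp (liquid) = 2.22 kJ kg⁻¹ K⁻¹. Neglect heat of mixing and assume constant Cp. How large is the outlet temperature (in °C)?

T_out = 39.0 °C

No heat crosses the boundary, so H_out = H_in.
T_out = Σ ṁᵢCp,ᵢTᵢ / Σ ṁᵢCp,ᵢ
      = 4792.2 / 122.77 = 39.035 °C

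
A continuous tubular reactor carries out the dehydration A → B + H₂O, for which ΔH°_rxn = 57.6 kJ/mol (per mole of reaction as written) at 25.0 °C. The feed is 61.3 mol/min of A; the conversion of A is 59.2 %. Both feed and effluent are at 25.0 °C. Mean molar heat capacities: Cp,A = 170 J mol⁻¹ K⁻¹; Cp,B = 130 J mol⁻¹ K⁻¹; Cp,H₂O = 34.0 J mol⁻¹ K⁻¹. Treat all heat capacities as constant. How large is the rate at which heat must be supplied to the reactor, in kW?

Q_in = 34.8 kW

Extent of reaction ξ = 0.592 × 61.3 = 36.29 mol/min
Reaction term: ξ·ΔH°_rxn = 36.29 × 57.6 = 2090.3 kJ/min
Q = ΔH = 2090.3 kJ/min = 34.838 kW
Heat supplied = 34.838 kW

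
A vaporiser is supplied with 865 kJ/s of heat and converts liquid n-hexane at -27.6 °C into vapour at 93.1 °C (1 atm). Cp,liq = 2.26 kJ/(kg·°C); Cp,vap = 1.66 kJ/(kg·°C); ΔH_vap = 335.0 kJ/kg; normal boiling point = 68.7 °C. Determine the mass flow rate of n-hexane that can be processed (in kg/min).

Δh = 2.26×(68.7−-27.6) + 335.0 + 1.66×(93.1−68.7) = 593.14 kJ/kg
Q = 865 kJ/s = 865 kJ/s = 51900 kJ/min
ṁ = Q/Δh = 51900 / 593.14 = 87.5 kg/min

ṁ = 87.5 kg/min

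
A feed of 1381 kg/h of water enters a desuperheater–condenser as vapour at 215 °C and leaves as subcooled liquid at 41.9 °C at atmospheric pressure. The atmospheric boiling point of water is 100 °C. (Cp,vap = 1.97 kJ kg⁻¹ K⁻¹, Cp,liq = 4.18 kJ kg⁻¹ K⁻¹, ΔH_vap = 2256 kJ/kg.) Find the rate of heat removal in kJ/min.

vapour 215→100 °C: -226.55 kJ/kg
condensation at 100 °C: -2256 kJ/kg
liquid 100→41.9 °C: -242.86 kJ/kg
Δh = -226.55 + -2256 + -242.86 = -2725.4 kJ/kg
Q = ṁ·Δh = 1381 kg/h × -2725.4 kJ/kg = -3.7638e+06 kJ/h
|Q| = 1045.5 kW = 62730 kJ/min

Q_c = 62700 kJ/min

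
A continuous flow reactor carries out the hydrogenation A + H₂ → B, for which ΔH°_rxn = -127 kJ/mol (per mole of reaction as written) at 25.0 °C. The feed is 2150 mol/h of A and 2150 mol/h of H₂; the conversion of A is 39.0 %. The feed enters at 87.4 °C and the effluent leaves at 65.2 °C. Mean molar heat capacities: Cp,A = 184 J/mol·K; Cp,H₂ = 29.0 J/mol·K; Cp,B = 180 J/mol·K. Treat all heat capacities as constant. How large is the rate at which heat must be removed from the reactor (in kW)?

Extent of reaction ξ = 0.390 × 2150 = 838.5 mol/h
Reaction term: ξ·ΔH°_rxn = 838.5 × -127 = -106490 kJ/h
Sensible, feed 87.4→25 °C: -28576 kJ/h
Outlet flows (mol/h): A 1311.5, H₂ 1311.5, B 838.5
Sensible, products 25→65.2 °C: 17297 kJ/h
Q = ΔH = -117770 kJ/h = -32.713 kW
Heat removed = 32.713 kW

Q_out = 32.7 kW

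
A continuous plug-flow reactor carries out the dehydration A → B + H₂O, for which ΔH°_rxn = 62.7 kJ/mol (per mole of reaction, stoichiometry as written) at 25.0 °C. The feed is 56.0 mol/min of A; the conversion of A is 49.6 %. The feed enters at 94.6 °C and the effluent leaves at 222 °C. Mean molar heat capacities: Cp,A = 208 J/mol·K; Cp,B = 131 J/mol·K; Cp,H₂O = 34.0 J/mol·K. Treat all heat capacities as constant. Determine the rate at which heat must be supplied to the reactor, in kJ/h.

Q_in = 179000 kJ/h

Extent of reaction ξ = 0.496 × 56.0 = 27.776 mol/min
Reaction term: ξ·ΔH°_rxn = 27.776 × 62.7 = 1741.6 kJ/min
Sensible, feed 94.6→25 °C: -810.7 kJ/min
Outlet flows (mol/min): A 28.224, B 27.776, H₂O 27.776
Sensible, products 25→222 °C: 2059.4 kJ/min
Q = ΔH = 2990.2 kJ/min = 49.837 kW
Heat supplied = 179410 kJ/h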